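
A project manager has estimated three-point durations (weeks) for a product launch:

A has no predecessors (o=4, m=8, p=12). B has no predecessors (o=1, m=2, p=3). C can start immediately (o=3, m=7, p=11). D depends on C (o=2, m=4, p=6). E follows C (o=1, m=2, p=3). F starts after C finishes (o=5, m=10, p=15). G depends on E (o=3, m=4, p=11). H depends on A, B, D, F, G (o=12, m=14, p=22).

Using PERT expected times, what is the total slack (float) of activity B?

te_A = (4 + 4·8 + 12)/6 = 48/6 = 8
te_B = (1 + 4·2 + 3)/6 = 12/6 = 2
te_C = (3 + 4·7 + 11)/6 = 42/6 = 7
te_D = (2 + 4·4 + 6)/6 = 24/6 = 4
te_E = (1 + 4·2 + 3)/6 = 12/6 = 2
te_F = (5 + 4·10 + 15)/6 = 60/6 = 10
te_G = (3 + 4·4 + 11)/6 = 30/6 = 5
te_H = (12 + 4·14 + 22)/6 = 90/6 = 15

Forward pass:
ES_A = 0; EF_A = 8
ES_B = 0; EF_B = 2
ES_C = 0; EF_C = 7
ES_D = 7; EF_D = 7+4 = 11
ES_E = 7; EF_E = 7+2 = 9
ES_F = 7; EF_F = 7+10 = 17
ES_G = 9; EF_G = 9+5 = 14
ES_H = max(EF_A=8, EF_B=2, EF_D=11, EF_F=17, EF_G=14) = 17; EF_H = 17+15 = 32
Expected project duration μ = 32 weeks. Critical path: C → F → H.

Backward pass:
LF_H = 32; LS_H = 32−15 = 17
LF_G = LS_H = 17; LS_G = 17−5 = 12
LF_F = LS_H = 17; LS_F = 17−10 = 7
LF_E = LS_G = 12; LS_E = 12−2 = 10
LF_D = LS_H = 17; LS_D = 17−4 = 13
LF_C = min(LS_D=13, LS_E=10, LS_F=7) = 7; LS_C = 7−7 = 0
LF_B = LS_H = 17; LS_B = 17−2 = 15
LF_A = LS_H = 17; LS_A = 17−8 = 9
Slack_B = LS_B − ES_B = 15 − 0 = 15

15 weeks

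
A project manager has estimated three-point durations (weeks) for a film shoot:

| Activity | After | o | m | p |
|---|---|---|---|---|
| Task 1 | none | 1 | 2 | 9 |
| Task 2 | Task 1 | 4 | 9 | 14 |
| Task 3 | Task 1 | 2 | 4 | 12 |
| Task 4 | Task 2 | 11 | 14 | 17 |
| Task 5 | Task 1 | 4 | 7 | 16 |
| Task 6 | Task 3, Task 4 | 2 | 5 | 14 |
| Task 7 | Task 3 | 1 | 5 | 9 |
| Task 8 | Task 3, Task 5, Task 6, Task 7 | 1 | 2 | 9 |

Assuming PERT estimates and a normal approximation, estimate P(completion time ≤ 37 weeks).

0.724

te_Task 1 = (1 + 4·2 + 9)/6 = 18/6 = 3; σ²_Task 1 = ((9−1)/6)² = 1.778
te_Task 2 = (4 + 4·9 + 14)/6 = 54/6 = 9; σ²_Task 2 = ((14−4)/6)² = 2.778
te_Task 3 = (2 + 4·4 + 12)/6 = 30/6 = 5; σ²_Task 3 = ((12−2)/6)² = 2.778
te_Task 4 = (11 + 4·14 + 17)/6 = 84/6 = 14; σ²_Task 4 = ((17−11)/6)² = 1.000
te_Task 5 = (4 + 4·7 + 16)/6 = 48/6 = 8; σ²_Task 5 = ((16−4)/6)² = 4.000
te_Task 6 = (2 + 4·5 + 14)/6 = 36/6 = 6; σ²_Task 6 = ((14−2)/6)² = 4.000
te_Task 7 = (1 + 4·5 + 9)/6 = 30/6 = 5; σ²_Task 7 = ((9−1)/6)² = 1.778
te_Task 8 = (1 + 4·2 + 9)/6 = 18/6 = 3; σ²_Task 8 = ((9−1)/6)² = 1.778

Forward pass:
ES_Task 1 = 0; EF_Task 1 = 3
ES_Task 2 = 3; EF_Task 2 = 3+9 = 12
ES_Task 3 = 3; EF_Task 3 = 3+5 = 8
ES_Task 4 = 12; EF_Task 4 = 12+14 = 26
ES_Task 5 = 3; EF_Task 5 = 3+8 = 11
ES_Task 6 = max(EF_Task 3=8, EF_Task 4=26) = 26; EF_Task 6 = 26+6 = 32
ES_Task 7 = 8; EF_Task 7 = 8+5 = 13
ES_Task 8 = max(EF_Task 3=8, EF_Task 5=11, EF_Task 6=32, EF_Task 7=13) = 32; EF_Task 8 = 32+3 = 35
Expected project duration μ = 35 weeks. Critical path: Task 1 → Task 2 → Task 4 → Task 6 → Task 8.

Variance along critical path = 1.778 + 2.778 + 1.000 + 4.000 + 1.778 = 11.333; σ = √11.333 = 3.367 weeks.
Z = (37 − 35) / 3.367 = 0.594
P(T ≤ 37) = Φ(0.594) ≈ 0.724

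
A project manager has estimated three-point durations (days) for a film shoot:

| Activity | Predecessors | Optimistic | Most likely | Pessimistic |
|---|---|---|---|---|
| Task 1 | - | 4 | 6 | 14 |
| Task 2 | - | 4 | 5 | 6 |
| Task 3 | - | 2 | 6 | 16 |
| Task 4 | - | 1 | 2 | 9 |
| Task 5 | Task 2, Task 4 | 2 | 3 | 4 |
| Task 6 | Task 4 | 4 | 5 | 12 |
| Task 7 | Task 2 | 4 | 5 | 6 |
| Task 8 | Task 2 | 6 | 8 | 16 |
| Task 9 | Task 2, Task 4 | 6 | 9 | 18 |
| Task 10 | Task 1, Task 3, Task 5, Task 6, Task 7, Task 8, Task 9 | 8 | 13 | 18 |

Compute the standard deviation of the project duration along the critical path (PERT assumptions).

2.62 days

te_Task 1 = (4 + 4·6 + 14)/6 = 42/6 = 7; σ²_Task 1 = ((14−4)/6)² = 2.778
te_Task 2 = (4 + 4·5 + 6)/6 = 30/6 = 5; σ²_Task 2 = ((6−4)/6)² = 0.111
te_Task 3 = (2 + 4·6 + 16)/6 = 42/6 = 7; σ²_Task 3 = ((16−2)/6)² = 5.444
te_Task 4 = (1 + 4·2 + 9)/6 = 18/6 = 3; σ²_Task 4 = ((9−1)/6)² = 1.778
te_Task 5 = (2 + 4·3 + 4)/6 = 18/6 = 3; σ²_Task 5 = ((4−2)/6)² = 0.111
te_Task 6 = (4 + 4·5 + 12)/6 = 36/6 = 6; σ²_Task 6 = ((12−4)/6)² = 1.778
te_Task 7 = (4 + 4·5 + 6)/6 = 30/6 = 5; σ²_Task 7 = ((6−4)/6)² = 0.111
te_Task 8 = (6 + 4·8 + 16)/6 = 54/6 = 9; σ²_Task 8 = ((16−6)/6)² = 2.778
te_Task 9 = (6 + 4·9 + 18)/6 = 60/6 = 10; σ²_Task 9 = ((18−6)/6)² = 4.000
te_Task 10 = (8 + 4·13 + 18)/6 = 78/6 = 13; σ²_Task 10 = ((18−8)/6)² = 2.778

Forward pass:
ES_Task 1 = 0; EF_Task 1 = 7
ES_Task 2 = 0; EF_Task 2 = 5
ES_Task 3 = 0; EF_Task 3 = 7
ES_Task 4 = 0; EF_Task 4 = 3
ES_Task 5 = max(EF_Task 2=5, EF_Task 4=3) = 5; EF_Task 5 = 5+3 = 8
ES_Task 6 = 3; EF_Task 6 = 3+6 = 9
ES_Task 7 = 5; EF_Task 7 = 5+5 = 10
ES_Task 8 = 5; EF_Task 8 = 5+9 = 14
ES_Task 9 = max(EF_Task 2=5, EF_Task 4=3) = 5; EF_Task 9 = 5+10 = 15
ES_Task 10 = max(EF_Task 1=7, EF_Task 3=7, EF_Task 5=8, EF_Task 6=9, EF_Task 7=10, EF_Task 8=14, EF_Task 9=15) = 15; EF_Task 10 = 15+13 = 28
Expected project duration μ = 28 days. Critical path: Task 2 → Task 9 → Task 10.

Variance along critical path = 0.111 + 4.000 + 2.778 = 6.889
σ = √6.889 = 2.625 days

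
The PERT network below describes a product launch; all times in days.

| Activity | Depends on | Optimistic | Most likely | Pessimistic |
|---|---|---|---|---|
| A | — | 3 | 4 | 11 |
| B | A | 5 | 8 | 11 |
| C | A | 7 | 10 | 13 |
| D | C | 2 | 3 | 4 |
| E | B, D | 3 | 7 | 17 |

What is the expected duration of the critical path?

te_A = (3 + 4·4 + 11)/6 = 30/6 = 5
te_B = (5 + 4·8 + 11)/6 = 48/6 = 8
te_C = (7 + 4·10 + 13)/6 = 60/6 = 10
te_D = (2 + 4·3 + 4)/6 = 18/6 = 3
te_E = (3 + 4·7 + 17)/6 = 48/6 = 8

Forward pass:
ES_A = 0; EF_A = 5
ES_B = 5; EF_B = 5+8 = 13
ES_C = 5; EF_C = 5+10 = 15
ES_D = 15; EF_D = 15+3 = 18
ES_E = max(EF_B=13, EF_D=18) = 18; EF_E = 18+8 = 26
Expected project duration μ = 26 days. Critical path: A → C → D → E.

26 days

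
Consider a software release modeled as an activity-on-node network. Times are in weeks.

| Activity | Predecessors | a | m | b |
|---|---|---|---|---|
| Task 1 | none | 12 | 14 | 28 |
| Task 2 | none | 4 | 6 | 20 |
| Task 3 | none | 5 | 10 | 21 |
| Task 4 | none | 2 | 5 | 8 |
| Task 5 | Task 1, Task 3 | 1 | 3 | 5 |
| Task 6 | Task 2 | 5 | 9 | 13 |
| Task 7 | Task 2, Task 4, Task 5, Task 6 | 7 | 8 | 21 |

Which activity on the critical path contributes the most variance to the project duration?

Task 1

te_Task 1 = (12 + 4·14 + 28)/6 = 96/6 = 16; σ²_Task 1 = ((28−12)/6)² = 7.111
te_Task 2 = (4 + 4·6 + 20)/6 = 48/6 = 8; σ²_Task 2 = ((20−4)/6)² = 7.111
te_Task 3 = (5 + 4·10 + 21)/6 = 66/6 = 11; σ²_Task 3 = ((21−5)/6)² = 7.111
te_Task 4 = (2 + 4·5 + 8)/6 = 30/6 = 5; σ²_Task 4 = ((8−2)/6)² = 1.000
te_Task 5 = (1 + 4·3 + 5)/6 = 18/6 = 3; σ²_Task 5 = ((5−1)/6)² = 0.444
te_Task 6 = (5 + 4·9 + 13)/6 = 54/6 = 9; σ²_Task 6 = ((13−5)/6)² = 1.778
te_Task 7 = (7 + 4·8 + 21)/6 = 60/6 = 10; σ²_Task 7 = ((21−7)/6)² = 5.444

Forward pass:
ES_Task 1 = 0; EF_Task 1 = 16
ES_Task 2 = 0; EF_Task 2 = 8
ES_Task 3 = 0; EF_Task 3 = 11
ES_Task 4 = 0; EF_Task 4 = 5
ES_Task 5 = max(EF_Task 1=16, EF_Task 3=11) = 16; EF_Task 5 = 16+3 = 19
ES_Task 6 = 8; EF_Task 6 = 8+9 = 17
ES_Task 7 = max(EF_Task 2=8, EF_Task 4=5, EF_Task 5=19, EF_Task 6=17) = 19; EF_Task 7 = 19+10 = 29
Expected project duration μ = 29 weeks. Critical path: Task 1 → Task 5 → Task 7.

Variances on critical path: σ²_Task 1=7.111, σ²_Task 5=0.444, σ²_Task 7=5.444.
Largest is σ²_Task 1 = 7.111.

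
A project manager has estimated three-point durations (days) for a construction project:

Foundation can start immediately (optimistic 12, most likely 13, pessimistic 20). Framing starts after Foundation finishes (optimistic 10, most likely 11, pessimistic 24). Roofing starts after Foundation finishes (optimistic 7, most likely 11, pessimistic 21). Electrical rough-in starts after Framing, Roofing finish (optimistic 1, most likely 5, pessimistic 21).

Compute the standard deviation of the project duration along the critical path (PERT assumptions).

te_Foundation = (12 + 4·13 + 20)/6 = 84/6 = 14; σ²_Foundation = ((20−12)/6)² = 1.778
te_Framing = (10 + 4·11 + 24)/6 = 78/6 = 13; σ²_Framing = ((24−10)/6)² = 5.444
te_Roofing = (7 + 4·11 + 21)/6 = 72/6 = 12; σ²_Roofing = ((21−7)/6)² = 5.444
te_Electrical rough-in = (1 + 4·5 + 21)/6 = 42/6 = 7; σ²_Electrical rough-in = ((21−1)/6)² = 11.111

Forward pass:
ES_Foundation = 0; EF_Foundation = 14
ES_Framing = 14; EF_Framing = 14+13 = 27
ES_Roofing = 14; EF_Roofing = 14+12 = 26
ES_Electrical rough-in = max(EF_Framing=27, EF_Roofing=26) = 27; EF_Electrical rough-in = 27+7 = 34
Expected project duration μ = 34 days. Critical path: Foundation → Framing → Electrical rough-in.

Variance along critical path = 1.778 + 5.444 + 11.111 = 18.333
σ = √18.333 = 4.282 days

4.28 days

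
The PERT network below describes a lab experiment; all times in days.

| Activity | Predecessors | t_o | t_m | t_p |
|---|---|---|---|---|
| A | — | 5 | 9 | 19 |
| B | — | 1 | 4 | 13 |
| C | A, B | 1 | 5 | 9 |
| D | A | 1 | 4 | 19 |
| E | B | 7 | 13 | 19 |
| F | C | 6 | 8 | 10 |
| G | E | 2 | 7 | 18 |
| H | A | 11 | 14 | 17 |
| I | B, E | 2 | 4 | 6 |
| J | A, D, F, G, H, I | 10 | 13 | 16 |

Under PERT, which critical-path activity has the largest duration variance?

te_A = (5 + 4·9 + 19)/6 = 60/6 = 10; σ²_A = ((19−5)/6)² = 5.444
te_B = (1 + 4·4 + 13)/6 = 30/6 = 5; σ²_B = ((13−1)/6)² = 4.000
te_C = (1 + 4·5 + 9)/6 = 30/6 = 5; σ²_C = ((9−1)/6)² = 1.778
te_D = (1 + 4·4 + 19)/6 = 36/6 = 6; σ²_D = ((19−1)/6)² = 9.000
te_E = (7 + 4·13 + 19)/6 = 78/6 = 13; σ²_E = ((19−7)/6)² = 4.000
te_F = (6 + 4·8 + 10)/6 = 48/6 = 8; σ²_F = ((10−6)/6)² = 0.444
te_G = (2 + 4·7 + 18)/6 = 48/6 = 8; σ²_G = ((18−2)/6)² = 7.111
te_H = (11 + 4·14 + 17)/6 = 84/6 = 14; σ²_H = ((17−11)/6)² = 1.000
te_I = (2 + 4·4 + 6)/6 = 24/6 = 4; σ²_I = ((6−2)/6)² = 0.444
te_J = (10 + 4·13 + 16)/6 = 78/6 = 13; σ²_J = ((16−10)/6)² = 1.000

Forward pass:
ES_A = 0; EF_A = 10
ES_B = 0; EF_B = 5
ES_C = max(EF_A=10, EF_B=5) = 10; EF_C = 10+5 = 15
ES_D = 10; EF_D = 10+6 = 16
ES_E = 5; EF_E = 5+13 = 18
ES_F = 15; EF_F = 15+8 = 23
ES_G = 18; EF_G = 18+8 = 26
ES_H = 10; EF_H = 10+14 = 24
ES_I = max(EF_B=5, EF_E=18) = 18; EF_I = 18+4 = 22
ES_J = max(EF_A=10, EF_D=16, EF_F=23, EF_G=26, EF_H=24, EF_I=22) = 26; EF_J = 26+13 = 39
Expected project duration μ = 39 days. Critical path: B → E → G → J.

Variances on critical path: σ²_B=4.000, σ²_E=4.000, σ²_G=7.111, σ²_J=1.000.
Largest is σ²_G = 7.111.

G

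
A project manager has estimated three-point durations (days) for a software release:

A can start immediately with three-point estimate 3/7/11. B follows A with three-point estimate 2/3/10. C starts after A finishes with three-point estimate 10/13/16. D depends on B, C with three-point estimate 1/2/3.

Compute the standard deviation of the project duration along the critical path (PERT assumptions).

1.70 days

te_A = (3 + 4·7 + 11)/6 = 42/6 = 7; σ²_A = ((11−3)/6)² = 1.778
te_B = (2 + 4·3 + 10)/6 = 24/6 = 4; σ²_B = ((10−2)/6)² = 1.778
te_C = (10 + 4·13 + 16)/6 = 78/6 = 13; σ²_C = ((16−10)/6)² = 1.000
te_D = (1 + 4·2 + 3)/6 = 12/6 = 2; σ²_D = ((3−1)/6)² = 0.111

Forward pass:
ES_A = 0; EF_A = 7
ES_B = 7; EF_B = 7+4 = 11
ES_C = 7; EF_C = 7+13 = 20
ES_D = max(EF_B=11, EF_C=20) = 20; EF_D = 20+2 = 22
Expected project duration μ = 22 days. Critical path: A → C → D.

Variance along critical path = 1.778 + 1.000 + 0.111 = 2.889
σ = √2.889 = 1.700 days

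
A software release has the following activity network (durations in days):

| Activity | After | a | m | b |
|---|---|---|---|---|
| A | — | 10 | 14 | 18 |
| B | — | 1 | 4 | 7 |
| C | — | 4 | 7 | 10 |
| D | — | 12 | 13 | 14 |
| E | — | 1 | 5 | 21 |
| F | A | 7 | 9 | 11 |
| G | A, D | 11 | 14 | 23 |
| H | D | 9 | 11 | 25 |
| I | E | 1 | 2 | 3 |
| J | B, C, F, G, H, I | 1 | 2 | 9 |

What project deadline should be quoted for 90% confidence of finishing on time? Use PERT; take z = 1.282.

te_A = (10 + 4·14 + 18)/6 = 84/6 = 14; σ²_A = ((18−10)/6)² = 1.778
te_B = (1 + 4·4 + 7)/6 = 24/6 = 4; σ²_B = ((7−1)/6)² = 1.000
te_C = (4 + 4·7 + 10)/6 = 42/6 = 7; σ²_C = ((10−4)/6)² = 1.000
te_D = (12 + 4·13 + 14)/6 = 78/6 = 13; σ²_D = ((14−12)/6)² = 0.111
te_E = (1 + 4·5 + 21)/6 = 42/6 = 7; σ²_E = ((21−1)/6)² = 11.111
te_F = (7 + 4·9 + 11)/6 = 54/6 = 9; σ²_F = ((11−7)/6)² = 0.444
te_G = (11 + 4·14 + 23)/6 = 90/6 = 15; σ²_G = ((23−11)/6)² = 4.000
te_H = (9 + 4·11 + 25)/6 = 78/6 = 13; σ²_H = ((25−9)/6)² = 7.111
te_I = (1 + 4·2 + 3)/6 = 12/6 = 2; σ²_I = ((3−1)/6)² = 0.111
te_J = (1 + 4·2 + 9)/6 = 18/6 = 3; σ²_J = ((9−1)/6)² = 1.778

Forward pass:
ES_A = 0; EF_A = 14
ES_B = 0; EF_B = 4
ES_C = 0; EF_C = 7
ES_D = 0; EF_D = 13
ES_E = 0; EF_E = 7
ES_F = 14; EF_F = 14+9 = 23
ES_G = max(EF_A=14, EF_D=13) = 14; EF_G = 14+15 = 29
ES_H = 13; EF_H = 13+13 = 26
ES_I = 7; EF_I = 7+2 = 9
ES_J = max(EF_B=4, EF_C=7, EF_F=23, EF_G=29, EF_H=26, EF_I=9) = 29; EF_J = 29+3 = 32
Expected project duration μ = 32 days. Critical path: A → G → J.

Variance along critical path = 1.778 + 4.000 + 1.778 = 7.556; σ = 2.749 days.
D = μ + z·σ = 32 + 1.282·2.749 = 35.5 days

35.5 days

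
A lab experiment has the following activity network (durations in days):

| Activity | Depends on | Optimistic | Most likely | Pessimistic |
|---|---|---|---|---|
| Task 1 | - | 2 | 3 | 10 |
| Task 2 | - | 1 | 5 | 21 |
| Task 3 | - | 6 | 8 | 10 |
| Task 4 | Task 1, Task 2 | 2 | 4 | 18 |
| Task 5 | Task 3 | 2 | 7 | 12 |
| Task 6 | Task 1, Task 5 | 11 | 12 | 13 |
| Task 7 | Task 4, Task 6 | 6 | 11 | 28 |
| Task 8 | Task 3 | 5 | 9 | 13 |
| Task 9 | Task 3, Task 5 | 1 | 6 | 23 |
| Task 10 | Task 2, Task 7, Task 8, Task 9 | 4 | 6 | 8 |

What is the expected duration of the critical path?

te_Task 1 = (2 + 4·3 + 10)/6 = 24/6 = 4
te_Task 2 = (1 + 4·5 + 21)/6 = 42/6 = 7
te_Task 3 = (6 + 4·8 + 10)/6 = 48/6 = 8
te_Task 4 = (2 + 4·4 + 18)/6 = 36/6 = 6
te_Task 5 = (2 + 4·7 + 12)/6 = 42/6 = 7
te_Task 6 = (11 + 4·12 + 13)/6 = 72/6 = 12
te_Task 7 = (6 + 4·11 + 28)/6 = 78/6 = 13
te_Task 8 = (5 + 4·9 + 13)/6 = 54/6 = 9
te_Task 9 = (1 + 4·6 + 23)/6 = 48/6 = 8
te_Task 10 = (4 + 4·6 + 8)/6 = 36/6 = 6

Forward pass:
ES_Task 1 = 0; EF_Task 1 = 4
ES_Task 2 = 0; EF_Task 2 = 7
ES_Task 3 = 0; EF_Task 3 = 8
ES_Task 4 = max(EF_Task 1=4, EF_Task 2=7) = 7; EF_Task 4 = 7+6 = 13
ES_Task 5 = 8; EF_Task 5 = 8+7 = 15
ES_Task 6 = max(EF_Task 1=4, EF_Task 5=15) = 15; EF_Task 6 = 15+12 = 27
ES_Task 7 = max(EF_Task 4=13, EF_Task 6=27) = 27; EF_Task 7 = 27+13 = 40
ES_Task 8 = 8; EF_Task 8 = 8+9 = 17
ES_Task 9 = max(EF_Task 3=8, EF_Task 5=15) = 15; EF_Task 9 = 15+8 = 23
ES_Task 10 = max(EF_Task 2=7, EF_Task 7=40, EF_Task 8=17, EF_Task 9=23) = 40; EF_Task 10 = 40+6 = 46
Expected project duration μ = 46 days. Critical path: Task 3 → Task 5 → Task 6 → Task 7 → Task 10.

46 days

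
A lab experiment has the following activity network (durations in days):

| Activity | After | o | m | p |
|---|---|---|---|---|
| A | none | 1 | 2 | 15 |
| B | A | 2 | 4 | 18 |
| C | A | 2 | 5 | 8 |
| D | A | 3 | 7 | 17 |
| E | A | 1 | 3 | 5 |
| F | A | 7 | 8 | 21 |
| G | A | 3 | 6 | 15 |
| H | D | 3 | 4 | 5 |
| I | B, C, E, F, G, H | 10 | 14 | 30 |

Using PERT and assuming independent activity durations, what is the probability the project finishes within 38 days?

te_A = (1 + 4·2 + 15)/6 = 24/6 = 4; σ²_A = ((15−1)/6)² = 5.444
te_B = (2 + 4·4 + 18)/6 = 36/6 = 6; σ²_B = ((18−2)/6)² = 7.111
te_C = (2 + 4·5 + 8)/6 = 30/6 = 5; σ²_C = ((8−2)/6)² = 1.000
te_D = (3 + 4·7 + 17)/6 = 48/6 = 8; σ²_D = ((17−3)/6)² = 5.444
te_E = (1 + 4·3 + 5)/6 = 18/6 = 3; σ²_E = ((5−1)/6)² = 0.444
te_F = (7 + 4·8 + 21)/6 = 60/6 = 10; σ²_F = ((21−7)/6)² = 5.444
te_G = (3 + 4·6 + 15)/6 = 42/6 = 7; σ²_G = ((15−3)/6)² = 4.000
te_H = (3 + 4·4 + 5)/6 = 24/6 = 4; σ²_H = ((5−3)/6)² = 0.111
te_I = (10 + 4·14 + 30)/6 = 96/6 = 16; σ²_I = ((30−10)/6)² = 11.111

Forward pass:
ES_A = 0; EF_A = 4
ES_B = 4; EF_B = 4+6 = 10
ES_C = 4; EF_C = 4+5 = 9
ES_D = 4; EF_D = 4+8 = 12
ES_E = 4; EF_E = 4+3 = 7
ES_F = 4; EF_F = 4+10 = 14
ES_G = 4; EF_G = 4+7 = 11
ES_H = 12; EF_H = 12+4 = 16
ES_I = max(EF_B=10, EF_C=9, EF_E=7, EF_F=14, EF_G=11, EF_H=16) = 16; EF_I = 16+16 = 32
Expected project duration μ = 32 days. Critical path: A → D → H → I.

Variance along critical path = 5.444 + 5.444 + 0.111 + 11.111 = 22.111; σ = √22.111 = 4.702 days.
Z = (38 − 32) / 4.702 = 1.276
P(T ≤ 38) = Φ(1.276) ≈ 0.899

0.899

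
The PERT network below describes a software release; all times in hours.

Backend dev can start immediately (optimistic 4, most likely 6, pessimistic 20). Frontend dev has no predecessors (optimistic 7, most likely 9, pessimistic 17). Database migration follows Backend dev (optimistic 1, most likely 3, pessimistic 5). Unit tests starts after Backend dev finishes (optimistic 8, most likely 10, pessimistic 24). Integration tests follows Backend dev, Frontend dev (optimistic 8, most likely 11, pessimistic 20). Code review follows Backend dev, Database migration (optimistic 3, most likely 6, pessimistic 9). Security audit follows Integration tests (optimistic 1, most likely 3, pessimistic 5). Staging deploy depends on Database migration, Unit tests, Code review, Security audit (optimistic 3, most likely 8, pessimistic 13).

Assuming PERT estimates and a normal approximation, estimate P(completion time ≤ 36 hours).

te_Backend dev = (4 + 4·6 + 20)/6 = 48/6 = 8; σ²_Backend dev = ((20−4)/6)² = 7.111
te_Frontend dev = (7 + 4·9 + 17)/6 = 60/6 = 10; σ²_Frontend dev = ((17−7)/6)² = 2.778
te_Database migration = (1 + 4·3 + 5)/6 = 18/6 = 3; σ²_Database migration = ((5−1)/6)² = 0.444
te_Unit tests = (8 + 4·10 + 24)/6 = 72/6 = 12; σ²_Unit tests = ((24−8)/6)² = 7.111
te_Integration tests = (8 + 4·11 + 20)/6 = 72/6 = 12; σ²_Integration tests = ((20−8)/6)² = 4.000
te_Code review = (3 + 4·6 + 9)/6 = 36/6 = 6; σ²_Code review = ((9−3)/6)² = 1.000
te_Security audit = (1 + 4·3 + 5)/6 = 18/6 = 3; σ²_Security audit = ((5−1)/6)² = 0.444
te_Staging deploy = (3 + 4·8 + 13)/6 = 48/6 = 8; σ²_Staging deploy = ((13−3)/6)² = 2.778

Forward pass:
ES_Backend dev = 0; EF_Backend dev = 8
ES_Frontend dev = 0; EF_Frontend dev = 10
ES_Database migration = 8; EF_Database migration = 8+3 = 11
ES_Unit tests = 8; EF_Unit tests = 8+12 = 20
ES_Integration tests = max(EF_Backend dev=8, EF_Frontend dev=10) = 10; EF_Integration tests = 10+12 = 22
ES_Code review = max(EF_Backend dev=8, EF_Database migration=11) = 11; EF_Code review = 11+6 = 17
ES_Security audit = 22; EF_Security audit = 22+3 = 25
ES_Staging deploy = max(EF_Database migration=11, EF_Unit tests=20, EF_Code review=17, EF_Security audit=25) = 25; EF_Staging deploy = 25+8 = 33
Expected project duration μ = 33 hours. Critical path: Frontend dev → Integration tests → Security audit → Staging deploy.

Variance along critical path = 2.778 + 4.000 + 0.444 + 2.778 = 10.000; σ = √10.000 = 3.162 hours.
Z = (36 − 33) / 3.162 = 0.949
P(T ≤ 36) = Φ(0.949) ≈ 0.829

0.829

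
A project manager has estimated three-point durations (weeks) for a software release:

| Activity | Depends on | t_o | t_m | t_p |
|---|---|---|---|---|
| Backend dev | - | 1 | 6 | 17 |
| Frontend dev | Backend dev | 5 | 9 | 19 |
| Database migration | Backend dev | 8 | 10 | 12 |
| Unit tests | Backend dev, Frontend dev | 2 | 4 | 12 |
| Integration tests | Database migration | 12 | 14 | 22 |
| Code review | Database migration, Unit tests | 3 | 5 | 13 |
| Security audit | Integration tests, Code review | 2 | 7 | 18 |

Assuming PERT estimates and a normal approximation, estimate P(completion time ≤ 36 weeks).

te_Backend dev = (1 + 4·6 + 17)/6 = 42/6 = 7; σ²_Backend dev = ((17−1)/6)² = 7.111
te_Frontend dev = (5 + 4·9 + 19)/6 = 60/6 = 10; σ²_Frontend dev = ((19−5)/6)² = 5.444
te_Database migration = (8 + 4·10 + 12)/6 = 60/6 = 10; σ²_Database migration = ((12−8)/6)² = 0.444
te_Unit tests = (2 + 4·4 + 12)/6 = 30/6 = 5; σ²_Unit tests = ((12−2)/6)² = 2.778
te_Integration tests = (12 + 4·14 + 22)/6 = 90/6 = 15; σ²_Integration tests = ((22−12)/6)² = 2.778
te_Code review = (3 + 4·5 + 13)/6 = 36/6 = 6; σ²_Code review = ((13−3)/6)² = 2.778
te_Security audit = (2 + 4·7 + 18)/6 = 48/6 = 8; σ²_Security audit = ((18−2)/6)² = 7.111

Forward pass:
ES_Backend dev = 0; EF_Backend dev = 7
ES_Frontend dev = 7; EF_Frontend dev = 7+10 = 17
ES_Database migration = 7; EF_Database migration = 7+10 = 17
ES_Unit tests = max(EF_Backend dev=7, EF_Frontend dev=17) = 17; EF_Unit tests = 17+5 = 22
ES_Integration tests = 17; EF_Integration tests = 17+15 = 32
ES_Code review = max(EF_Database migration=17, EF_Unit tests=22) = 22; EF_Code review = 22+6 = 28
ES_Security audit = max(EF_Integration tests=32, EF_Code review=28) = 32; EF_Security audit = 32+8 = 40
Expected project duration μ = 40 weeks. Critical path: Backend dev → Database migration → Integration tests → Security audit.

Variance along critical path = 7.111 + 0.444 + 2.778 + 7.111 = 17.444; σ = √17.444 = 4.177 weeks.
Z = (36 − 40) / 4.177 = -0.958
P(T ≤ 36) = Φ(-0.958) ≈ 0.169

0.169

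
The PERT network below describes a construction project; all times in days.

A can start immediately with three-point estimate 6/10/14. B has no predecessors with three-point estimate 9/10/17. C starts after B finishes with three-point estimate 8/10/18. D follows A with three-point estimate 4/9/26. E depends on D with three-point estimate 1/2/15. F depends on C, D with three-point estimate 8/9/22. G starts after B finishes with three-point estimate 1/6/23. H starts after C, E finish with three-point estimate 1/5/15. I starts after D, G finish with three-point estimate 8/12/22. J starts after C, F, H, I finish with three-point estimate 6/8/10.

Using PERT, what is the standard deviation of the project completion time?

te_A = (6 + 4·10 + 14)/6 = 60/6 = 10; σ²_A = ((14−6)/6)² = 1.778
te_B = (9 + 4·10 + 17)/6 = 66/6 = 11; σ²_B = ((17−9)/6)² = 1.778
te_C = (8 + 4·10 + 18)/6 = 66/6 = 11; σ²_C = ((18−8)/6)² = 2.778
te_D = (4 + 4·9 + 26)/6 = 66/6 = 11; σ²_D = ((26−4)/6)² = 13.444
te_E = (1 + 4·2 + 15)/6 = 24/6 = 4; σ²_E = ((15−1)/6)² = 5.444
te_F = (8 + 4·9 + 22)/6 = 66/6 = 11; σ²_F = ((22−8)/6)² = 5.444
te_G = (1 + 4·6 + 23)/6 = 48/6 = 8; σ²_G = ((23−1)/6)² = 13.444
te_H = (1 + 4·5 + 15)/6 = 36/6 = 6; σ²_H = ((15−1)/6)² = 5.444
te_I = (8 + 4·12 + 22)/6 = 78/6 = 13; σ²_I = ((22−8)/6)² = 5.444
te_J = (6 + 4·8 + 10)/6 = 48/6 = 8; σ²_J = ((10−6)/6)² = 0.444

Forward pass:
ES_A = 0; EF_A = 10
ES_B = 0; EF_B = 11
ES_C = 11; EF_C = 11+11 = 22
ES_D = 10; EF_D = 10+11 = 21
ES_E = 21; EF_E = 21+4 = 25
ES_F = max(EF_C=22, EF_D=21) = 22; EF_F = 22+11 = 33
ES_G = 11; EF_G = 11+8 = 19
ES_H = max(EF_C=22, EF_E=25) = 25; EF_H = 25+6 = 31
ES_I = max(EF_D=21, EF_G=19) = 21; EF_I = 21+13 = 34
ES_J = max(EF_C=22, EF_F=33, EF_H=31, EF_I=34) = 34; EF_J = 34+8 = 42
Expected project duration μ = 42 days. Critical path: A → D → I → J.

Variance along critical path = 1.778 + 13.444 + 5.444 + 0.444 = 21.111
σ = √21.111 = 4.595 days

4.59 days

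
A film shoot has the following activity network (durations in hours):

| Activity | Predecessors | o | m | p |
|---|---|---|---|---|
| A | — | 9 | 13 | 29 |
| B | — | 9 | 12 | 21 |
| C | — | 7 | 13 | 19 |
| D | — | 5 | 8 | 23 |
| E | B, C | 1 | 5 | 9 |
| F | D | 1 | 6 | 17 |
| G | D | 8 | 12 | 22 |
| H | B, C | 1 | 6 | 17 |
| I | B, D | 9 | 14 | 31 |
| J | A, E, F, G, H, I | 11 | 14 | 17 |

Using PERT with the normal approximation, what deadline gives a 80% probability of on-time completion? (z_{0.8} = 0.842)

46.6 hours

te_A = (9 + 4·13 + 29)/6 = 90/6 = 15; σ²_A = ((29−9)/6)² = 11.111
te_B = (9 + 4·12 + 21)/6 = 78/6 = 13; σ²_B = ((21−9)/6)² = 4.000
te_C = (7 + 4·13 + 19)/6 = 78/6 = 13; σ²_C = ((19−7)/6)² = 4.000
te_D = (5 + 4·8 + 23)/6 = 60/6 = 10; σ²_D = ((23−5)/6)² = 9.000
te_E = (1 + 4·5 + 9)/6 = 30/6 = 5; σ²_E = ((9−1)/6)² = 1.778
te_F = (1 + 4·6 + 17)/6 = 42/6 = 7; σ²_F = ((17−1)/6)² = 7.111
te_G = (8 + 4·12 + 22)/6 = 78/6 = 13; σ²_G = ((22−8)/6)² = 5.444
te_H = (1 + 4·6 + 17)/6 = 42/6 = 7; σ²_H = ((17−1)/6)² = 7.111
te_I = (9 + 4·14 + 31)/6 = 96/6 = 16; σ²_I = ((31−9)/6)² = 13.444
te_J = (11 + 4·14 + 17)/6 = 84/6 = 14; σ²_J = ((17−11)/6)² = 1.000

Forward pass:
ES_A = 0; EF_A = 15
ES_B = 0; EF_B = 13
ES_C = 0; EF_C = 13
ES_D = 0; EF_D = 10
ES_E = max(EF_B=13, EF_C=13) = 13; EF_E = 13+5 = 18
ES_F = 10; EF_F = 10+7 = 17
ES_G = 10; EF_G = 10+13 = 23
ES_H = max(EF_B=13, EF_C=13) = 13; EF_H = 13+7 = 20
ES_I = max(EF_B=13, EF_D=10) = 13; EF_I = 13+16 = 29
ES_J = max(EF_A=15, EF_E=18, EF_F=17, EF_G=23, EF_H=20, EF_I=29) = 29; EF_J = 29+14 = 43
Expected project duration μ = 43 hours. Critical path: B → I → J.

Variance along critical path = 4.000 + 13.444 + 1.000 = 18.444; σ = 4.295 hours.
D = μ + z·σ = 43 + 0.842·4.295 = 46.6 hours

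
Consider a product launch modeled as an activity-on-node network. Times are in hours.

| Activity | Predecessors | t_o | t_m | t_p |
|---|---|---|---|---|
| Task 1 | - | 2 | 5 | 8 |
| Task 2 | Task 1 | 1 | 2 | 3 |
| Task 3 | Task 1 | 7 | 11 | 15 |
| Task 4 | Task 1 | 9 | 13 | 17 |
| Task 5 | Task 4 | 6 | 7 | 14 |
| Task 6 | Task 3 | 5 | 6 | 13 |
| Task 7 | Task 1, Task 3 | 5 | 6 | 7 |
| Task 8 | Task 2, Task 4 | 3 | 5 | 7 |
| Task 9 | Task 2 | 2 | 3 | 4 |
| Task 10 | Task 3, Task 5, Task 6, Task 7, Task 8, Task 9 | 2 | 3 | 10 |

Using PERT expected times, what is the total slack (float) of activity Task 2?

14 hours

te_Task 1 = (2 + 4·5 + 8)/6 = 30/6 = 5
te_Task 2 = (1 + 4·2 + 3)/6 = 12/6 = 2
te_Task 3 = (7 + 4·11 + 15)/6 = 66/6 = 11
te_Task 4 = (9 + 4·13 + 17)/6 = 78/6 = 13
te_Task 5 = (6 + 4·7 + 14)/6 = 48/6 = 8
te_Task 6 = (5 + 4·6 + 13)/6 = 42/6 = 7
te_Task 7 = (5 + 4·6 + 7)/6 = 36/6 = 6
te_Task 8 = (3 + 4·5 + 7)/6 = 30/6 = 5
te_Task 9 = (2 + 4·3 + 4)/6 = 18/6 = 3
te_Task 10 = (2 + 4·3 + 10)/6 = 24/6 = 4

Forward pass:
ES_Task 1 = 0; EF_Task 1 = 5
ES_Task 2 = 5; EF_Task 2 = 5+2 = 7
ES_Task 3 = 5; EF_Task 3 = 5+11 = 16
ES_Task 4 = 5; EF_Task 4 = 5+13 = 18
ES_Task 5 = 18; EF_Task 5 = 18+8 = 26
ES_Task 6 = 16; EF_Task 6 = 16+7 = 23
ES_Task 7 = max(EF_Task 1=5, EF_Task 3=16) = 16; EF_Task 7 = 16+6 = 22
ES_Task 8 = max(EF_Task 2=7, EF_Task 4=18) = 18; EF_Task 8 = 18+5 = 23
ES_Task 9 = 7; EF_Task 9 = 7+3 = 10
ES_Task 10 = max(EF_Task 3=16, EF_Task 5=26, EF_Task 6=23, EF_Task 7=22, EF_Task 8=23, EF_Task 9=10) = 26; EF_Task 10 = 26+4 = 30
Expected project duration μ = 30 hours. Critical path: Task 1 → Task 4 → Task 5 → Task 10.

Backward pass:
LF_Task 10 = 30; LS_Task 10 = 30−4 = 26
LF_Task 9 = LS_Task 10 = 26; LS_Task 9 = 26−3 = 23
LF_Task 8 = LS_Task 10 = 26; LS_Task 8 = 26−5 = 21
LF_Task 7 = LS_Task 10 = 26; LS_Task 7 = 26−6 = 20
LF_Task 6 = LS_Task 10 = 26; LS_Task 6 = 26−7 = 19
LF_Task 5 = LS_Task 10 = 26; LS_Task 5 = 26−8 = 18
LF_Task 4 = min(LS_Task 5=18, LS_Task 8=21) = 18; LS_Task 4 = 18−13 = 5
LF_Task 3 = min(LS_Task 6=19, LS_Task 7=20, LS_Task 10=26) = 19; LS_Task 3 = 19−11 = 8
LF_Task 2 = min(LS_Task 8=21, LS_Task 9=23) = 21; LS_Task 2 = 21−2 = 19
LF_Task 1 = min(LS_Task 2=19, LS_Task 3=8, LS_Task 4=5, LS_Task 7=20) = 5; LS_Task 1 = 5−5 = 0
Slack_Task 2 = LS_Task 2 − ES_Task 2 = 19 − 5 = 14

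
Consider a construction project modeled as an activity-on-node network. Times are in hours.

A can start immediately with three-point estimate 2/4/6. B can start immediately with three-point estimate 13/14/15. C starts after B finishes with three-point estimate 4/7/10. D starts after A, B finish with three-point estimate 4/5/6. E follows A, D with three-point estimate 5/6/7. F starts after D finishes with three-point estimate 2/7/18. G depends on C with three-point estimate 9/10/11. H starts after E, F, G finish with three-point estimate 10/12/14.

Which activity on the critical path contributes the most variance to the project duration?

C

te_A = (2 + 4·4 + 6)/6 = 24/6 = 4; σ²_A = ((6−2)/6)² = 0.444
te_B = (13 + 4·14 + 15)/6 = 84/6 = 14; σ²_B = ((15−13)/6)² = 0.111
te_C = (4 + 4·7 + 10)/6 = 42/6 = 7; σ²_C = ((10−4)/6)² = 1.000
te_D = (4 + 4·5 + 6)/6 = 30/6 = 5; σ²_D = ((6−4)/6)² = 0.111
te_E = (5 + 4·6 + 7)/6 = 36/6 = 6; σ²_E = ((7−5)/6)² = 0.111
te_F = (2 + 4·7 + 18)/6 = 48/6 = 8; σ²_F = ((18−2)/6)² = 7.111
te_G = (9 + 4·10 + 11)/6 = 60/6 = 10; σ²_G = ((11−9)/6)² = 0.111
te_H = (10 + 4·12 + 14)/6 = 72/6 = 12; σ²_H = ((14−10)/6)² = 0.444

Forward pass:
ES_A = 0; EF_A = 4
ES_B = 0; EF_B = 14
ES_C = 14; EF_C = 14+7 = 21
ES_D = max(EF_A=4, EF_B=14) = 14; EF_D = 14+5 = 19
ES_E = max(EF_A=4, EF_D=19) = 19; EF_E = 19+6 = 25
ES_F = 19; EF_F = 19+8 = 27
ES_G = 21; EF_G = 21+10 = 31
ES_H = max(EF_E=25, EF_F=27, EF_G=31) = 31; EF_H = 31+12 = 43
Expected project duration μ = 43 hours. Critical path: B → C → G → H.

Variances on critical path: σ²_B=0.111, σ²_C=1.000, σ²_G=0.111, σ²_H=0.444.
Largest is σ²_C = 1.000.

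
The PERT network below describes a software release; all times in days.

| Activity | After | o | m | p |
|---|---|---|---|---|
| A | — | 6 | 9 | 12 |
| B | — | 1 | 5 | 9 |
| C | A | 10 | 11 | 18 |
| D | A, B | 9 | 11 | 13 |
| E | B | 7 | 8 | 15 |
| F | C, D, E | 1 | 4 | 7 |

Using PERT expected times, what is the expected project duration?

25 days

te_A = (6 + 4·9 + 12)/6 = 54/6 = 9
te_B = (1 + 4·5 + 9)/6 = 30/6 = 5
te_C = (10 + 4·11 + 18)/6 = 72/6 = 12
te_D = (9 + 4·11 + 13)/6 = 66/6 = 11
te_E = (7 + 4·8 + 15)/6 = 54/6 = 9
te_F = (1 + 4·4 + 7)/6 = 24/6 = 4

Forward pass:
ES_A = 0; EF_A = 9
ES_B = 0; EF_B = 5
ES_C = 9; EF_C = 9+12 = 21
ES_D = max(EF_A=9, EF_B=5) = 9; EF_D = 9+11 = 20
ES_E = 5; EF_E = 5+9 = 14
ES_F = max(EF_C=21, EF_D=20, EF_E=14) = 21; EF_F = 21+4 = 25
Expected project duration μ = 25 days. Critical path: A → C → F.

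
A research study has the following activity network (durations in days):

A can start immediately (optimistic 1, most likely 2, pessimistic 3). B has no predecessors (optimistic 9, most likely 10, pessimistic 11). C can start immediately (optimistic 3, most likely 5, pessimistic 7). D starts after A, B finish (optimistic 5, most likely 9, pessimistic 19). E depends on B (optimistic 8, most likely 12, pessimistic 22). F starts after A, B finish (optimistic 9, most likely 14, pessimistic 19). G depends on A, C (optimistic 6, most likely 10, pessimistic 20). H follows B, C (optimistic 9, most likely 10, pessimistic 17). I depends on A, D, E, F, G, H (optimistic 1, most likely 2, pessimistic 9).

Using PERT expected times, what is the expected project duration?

te_A = (1 + 4·2 + 3)/6 = 12/6 = 2
te_B = (9 + 4·10 + 11)/6 = 60/6 = 10
te_C = (3 + 4·5 + 7)/6 = 30/6 = 5
te_D = (5 + 4·9 + 19)/6 = 60/6 = 10
te_E = (8 + 4·12 + 22)/6 = 78/6 = 13
te_F = (9 + 4·14 + 19)/6 = 84/6 = 14
te_G = (6 + 4·10 + 20)/6 = 66/6 = 11
te_H = (9 + 4·10 + 17)/6 = 66/6 = 11
te_I = (1 + 4·2 + 9)/6 = 18/6 = 3

Forward pass:
ES_A = 0; EF_A = 2
ES_B = 0; EF_B = 10
ES_C = 0; EF_C = 5
ES_D = max(EF_A=2, EF_B=10) = 10; EF_D = 10+10 = 20
ES_E = 10; EF_E = 10+13 = 23
ES_F = max(EF_A=2, EF_B=10) = 10; EF_F = 10+14 = 24
ES_G = max(EF_A=2, EF_C=5) = 5; EF_G = 5+11 = 16
ES_H = max(EF_B=10, EF_C=5) = 10; EF_H = 10+11 = 21
ES_I = max(EF_A=2, EF_D=20, EF_E=23, EF_F=24, EF_G=16, EF_H=21) = 24; EF_I = 24+3 = 27
Expected project duration μ = 27 days. Critical path: B → F → I.

27 days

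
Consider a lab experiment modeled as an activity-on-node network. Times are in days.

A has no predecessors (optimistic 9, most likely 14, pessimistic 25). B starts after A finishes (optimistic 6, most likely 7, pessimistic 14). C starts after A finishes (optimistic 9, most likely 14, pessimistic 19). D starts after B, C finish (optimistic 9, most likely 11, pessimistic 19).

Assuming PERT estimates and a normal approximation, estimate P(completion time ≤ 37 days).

te_A = (9 + 4·14 + 25)/6 = 90/6 = 15; σ²_A = ((25−9)/6)² = 7.111
te_B = (6 + 4·7 + 14)/6 = 48/6 = 8; σ²_B = ((14−6)/6)² = 1.778
te_C = (9 + 4·14 + 19)/6 = 84/6 = 14; σ²_C = ((19−9)/6)² = 2.778
te_D = (9 + 4·11 + 19)/6 = 72/6 = 12; σ²_D = ((19−9)/6)² = 2.778

Forward pass:
ES_A = 0; EF_A = 15
ES_B = 15; EF_B = 15+8 = 23
ES_C = 15; EF_C = 15+14 = 29
ES_D = max(EF_B=23, EF_C=29) = 29; EF_D = 29+12 = 41
Expected project duration μ = 41 days. Critical path: A → C → D.

Variance along critical path = 7.111 + 2.778 + 2.778 = 12.667; σ = √12.667 = 3.559 days.
Z = (37 − 41) / 3.559 = -1.124
P(T ≤ 37) = Φ(-1.124) ≈ 0.131

0.131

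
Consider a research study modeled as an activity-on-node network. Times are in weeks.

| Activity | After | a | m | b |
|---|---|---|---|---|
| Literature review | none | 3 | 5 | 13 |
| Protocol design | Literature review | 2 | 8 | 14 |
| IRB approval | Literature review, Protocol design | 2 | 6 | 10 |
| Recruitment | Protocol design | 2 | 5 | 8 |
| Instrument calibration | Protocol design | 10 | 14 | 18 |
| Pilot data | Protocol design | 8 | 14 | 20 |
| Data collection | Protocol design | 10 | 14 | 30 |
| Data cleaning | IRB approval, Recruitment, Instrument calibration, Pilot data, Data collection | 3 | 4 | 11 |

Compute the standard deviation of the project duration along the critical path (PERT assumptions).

4.43 weeks

te_Literature review = (3 + 4·5 + 13)/6 = 36/6 = 6; σ²_Literature review = ((13−3)/6)² = 2.778
te_Protocol design = (2 + 4·8 + 14)/6 = 48/6 = 8; σ²_Protocol design = ((14−2)/6)² = 4.000
te_IRB approval = (2 + 4·6 + 10)/6 = 36/6 = 6; σ²_IRB approval = ((10−2)/6)² = 1.778
te_Recruitment = (2 + 4·5 + 8)/6 = 30/6 = 5; σ²_Recruitment = ((8−2)/6)² = 1.000
te_Instrument calibration = (10 + 4·14 + 18)/6 = 84/6 = 14; σ²_Instrument calibration = ((18−10)/6)² = 1.778
te_Pilot data = (8 + 4·14 + 20)/6 = 84/6 = 14; σ²_Pilot data = ((20−8)/6)² = 4.000
te_Data collection = (10 + 4·14 + 30)/6 = 96/6 = 16; σ²_Data collection = ((30−10)/6)² = 11.111
te_Data cleaning = (3 + 4·4 + 11)/6 = 30/6 = 5; σ²_Data cleaning = ((11−3)/6)² = 1.778

Forward pass:
ES_Literature review = 0; EF_Literature review = 6
ES_Protocol design = 6; EF_Protocol design = 6+8 = 14
ES_IRB approval = max(EF_Literature review=6, EF_Protocol design=14) = 14; EF_IRB approval = 14+6 = 20
ES_Recruitment = 14; EF_Recruitment = 14+5 = 19
ES_Instrument calibration = 14; EF_Instrument calibration = 14+14 = 28
ES_Pilot data = 14; EF_Pilot data = 14+14 = 28
ES_Data collection = 14; EF_Data collection = 14+16 = 30
ES_Data cleaning = max(EF_IRB approval=20, EF_Recruitment=19, EF_Instrument calibration=28, EF_Pilot data=28, EF_Data collection=30) = 30; EF_Data cleaning = 30+5 = 35
Expected project duration μ = 35 weeks. Critical path: Literature review → Protocol design → Data collection → Data cleaning.

Variance along critical path = 2.778 + 4.000 + 11.111 + 1.778 = 19.667
σ = √19.667 = 4.435 weeks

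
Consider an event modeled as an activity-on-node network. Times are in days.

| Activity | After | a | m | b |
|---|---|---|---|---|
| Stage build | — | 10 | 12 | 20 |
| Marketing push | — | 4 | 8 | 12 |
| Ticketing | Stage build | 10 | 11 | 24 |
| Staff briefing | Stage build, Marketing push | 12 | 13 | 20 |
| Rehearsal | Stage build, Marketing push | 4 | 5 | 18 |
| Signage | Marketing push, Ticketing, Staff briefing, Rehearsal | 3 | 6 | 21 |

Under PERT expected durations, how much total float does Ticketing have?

1 days

te_Stage build = (10 + 4·12 + 20)/6 = 78/6 = 13
te_Marketing push = (4 + 4·8 + 12)/6 = 48/6 = 8
te_Ticketing = (10 + 4·11 + 24)/6 = 78/6 = 13
te_Staff briefing = (12 + 4·13 + 20)/6 = 84/6 = 14
te_Rehearsal = (4 + 4·5 + 18)/6 = 42/6 = 7
te_Signage = (3 + 4·6 + 21)/6 = 48/6 = 8

Forward pass:
ES_Stage build = 0; EF_Stage build = 13
ES_Marketing push = 0; EF_Marketing push = 8
ES_Ticketing = 13; EF_Ticketing = 13+13 = 26
ES_Staff briefing = max(EF_Stage build=13, EF_Marketing push=8) = 13; EF_Staff briefing = 13+14 = 27
ES_Rehearsal = max(EF_Stage build=13, EF_Marketing push=8) = 13; EF_Rehearsal = 13+7 = 20
ES_Signage = max(EF_Marketing push=8, EF_Ticketing=26, EF_Staff briefing=27, EF_Rehearsal=20) = 27; EF_Signage = 27+8 = 35
Expected project duration μ = 35 days. Critical path: Stage build → Staff briefing → Signage.

Backward pass:
LF_Signage = 35; LS_Signage = 35−8 = 27
LF_Rehearsal = LS_Signage = 27; LS_Rehearsal = 27−7 = 20
LF_Staff briefing = LS_Signage = 27; LS_Staff briefing = 27−14 = 13
LF_Ticketing = LS_Signage = 27; LS_Ticketing = 27−13 = 14
LF_Marketing push = min(LS_Staff briefing=13, LS_Rehearsal=20, LS_Signage=27) = 13; LS_Marketing push = 13−8 = 5
LF_Stage build = min(LS_Ticketing=14, LS_Staff briefing=13, LS_Rehearsal=20) = 13; LS_Stage build = 13−13 = 0
Slack_Ticketing = LS_Ticketing − ES_Ticketing = 14 − 13 = 1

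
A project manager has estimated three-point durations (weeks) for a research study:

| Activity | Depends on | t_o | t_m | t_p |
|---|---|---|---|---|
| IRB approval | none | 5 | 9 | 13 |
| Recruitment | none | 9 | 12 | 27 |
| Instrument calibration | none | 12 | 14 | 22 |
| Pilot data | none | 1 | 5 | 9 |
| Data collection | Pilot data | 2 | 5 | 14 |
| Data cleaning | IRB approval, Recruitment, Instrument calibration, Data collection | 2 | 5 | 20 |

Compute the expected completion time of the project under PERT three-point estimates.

22 weeks

te_IRB approval = (5 + 4·9 + 13)/6 = 54/6 = 9
te_Recruitment = (9 + 4·12 + 27)/6 = 84/6 = 14
te_Instrument calibration = (12 + 4·14 + 22)/6 = 90/6 = 15
te_Pilot data = (1 + 4·5 + 9)/6 = 30/6 = 5
te_Data collection = (2 + 4·5 + 14)/6 = 36/6 = 6
te_Data cleaning = (2 + 4·5 + 20)/6 = 42/6 = 7

Forward pass:
ES_IRB approval = 0; EF_IRB approval = 9
ES_Recruitment = 0; EF_Recruitment = 14
ES_Instrument calibration = 0; EF_Instrument calibration = 15
ES_Pilot data = 0; EF_Pilot data = 5
ES_Data collection = 5; EF_Data collection = 5+6 = 11
ES_Data cleaning = max(EF_IRB approval=9, EF_Recruitment=14, EF_Instrument calibration=15, EF_Data collection=11) = 15; EF_Data cleaning = 15+7 = 22
Expected project duration μ = 22 weeks. Critical path: Instrument calibration → Data cleaning.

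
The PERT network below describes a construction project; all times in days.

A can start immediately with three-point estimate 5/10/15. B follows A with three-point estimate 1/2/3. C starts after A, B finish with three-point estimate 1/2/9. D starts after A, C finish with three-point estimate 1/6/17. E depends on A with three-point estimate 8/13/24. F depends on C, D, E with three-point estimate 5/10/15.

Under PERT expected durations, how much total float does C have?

2 days

te_A = (5 + 4·10 + 15)/6 = 60/6 = 10
te_B = (1 + 4·2 + 3)/6 = 12/6 = 2
te_C = (1 + 4·2 + 9)/6 = 18/6 = 3
te_D = (1 + 4·6 + 17)/6 = 42/6 = 7
te_E = (8 + 4·13 + 24)/6 = 84/6 = 14
te_F = (5 + 4·10 + 15)/6 = 60/6 = 10

Forward pass:
ES_A = 0; EF_A = 10
ES_B = 10; EF_B = 10+2 = 12
ES_C = max(EF_A=10, EF_B=12) = 12; EF_C = 12+3 = 15
ES_D = max(EF_A=10, EF_C=15) = 15; EF_D = 15+7 = 22
ES_E = 10; EF_E = 10+14 = 24
ES_F = max(EF_C=15, EF_D=22, EF_E=24) = 24; EF_F = 24+10 = 34
Expected project duration μ = 34 days. Critical path: A → E → F.

Backward pass:
LF_F = 34; LS_F = 34−10 = 24
LF_E = LS_F = 24; LS_E = 24−14 = 10
LF_D = LS_F = 24; LS_D = 24−7 = 17
LF_C = min(LS_D=17, LS_F=24) = 17; LS_C = 17−3 = 14
LF_B = LS_C = 14; LS_B = 14−2 = 12
LF_A = min(LS_B=12, LS_C=14, LS_D=17, LS_E=10) = 10; LS_A = 10−10 = 0
Slack_C = LS_C − ES_C = 14 − 12 = 2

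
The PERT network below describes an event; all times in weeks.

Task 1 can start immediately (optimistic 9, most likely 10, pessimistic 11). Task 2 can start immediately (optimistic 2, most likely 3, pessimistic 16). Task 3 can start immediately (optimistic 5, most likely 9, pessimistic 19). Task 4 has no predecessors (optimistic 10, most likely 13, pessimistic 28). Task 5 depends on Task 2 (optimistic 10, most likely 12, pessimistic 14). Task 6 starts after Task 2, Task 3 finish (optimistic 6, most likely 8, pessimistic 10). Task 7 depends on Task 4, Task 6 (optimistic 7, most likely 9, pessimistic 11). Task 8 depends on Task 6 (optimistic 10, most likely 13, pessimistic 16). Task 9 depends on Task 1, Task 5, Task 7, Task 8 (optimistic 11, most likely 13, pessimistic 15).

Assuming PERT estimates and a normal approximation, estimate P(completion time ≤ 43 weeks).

te_Task 1 = (9 + 4·10 + 11)/6 = 60/6 = 10; σ²_Task 1 = ((11−9)/6)² = 0.111
te_Task 2 = (2 + 4·3 + 16)/6 = 30/6 = 5; σ²_Task 2 = ((16−2)/6)² = 5.444
te_Task 3 = (5 + 4·9 + 19)/6 = 60/6 = 10; σ²_Task 3 = ((19−5)/6)² = 5.444
te_Task 4 = (10 + 4·13 + 28)/6 = 90/6 = 15; σ²_Task 4 = ((28−10)/6)² = 9.000
te_Task 5 = (10 + 4·12 + 14)/6 = 72/6 = 12; σ²_Task 5 = ((14−10)/6)² = 0.444
te_Task 6 = (6 + 4·8 + 10)/6 = 48/6 = 8; σ²_Task 6 = ((10−6)/6)² = 0.444
te_Task 7 = (7 + 4·9 + 11)/6 = 54/6 = 9; σ²_Task 7 = ((11−7)/6)² = 0.444
te_Task 8 = (10 + 4·13 + 16)/6 = 78/6 = 13; σ²_Task 8 = ((16−10)/6)² = 1.000
te_Task 9 = (11 + 4·13 + 15)/6 = 78/6 = 13; σ²_Task 9 = ((15−11)/6)² = 0.444

Forward pass:
ES_Task 1 = 0; EF_Task 1 = 10
ES_Task 2 = 0; EF_Task 2 = 5
ES_Task 3 = 0; EF_Task 3 = 10
ES_Task 4 = 0; EF_Task 4 = 15
ES_Task 5 = 5; EF_Task 5 = 5+12 = 17
ES_Task 6 = max(EF_Task 2=5, EF_Task 3=10) = 10; EF_Task 6 = 10+8 = 18
ES_Task 7 = max(EF_Task 4=15, EF_Task 6=18) = 18; EF_Task 7 = 18+9 = 27
ES_Task 8 = 18; EF_Task 8 = 18+13 = 31
ES_Task 9 = max(EF_Task 1=10, EF_Task 5=17, EF_Task 7=27, EF_Task 8=31) = 31; EF_Task 9 = 31+13 = 44
Expected project duration μ = 44 weeks. Critical path: Task 3 → Task 6 → Task 8 → Task 9.

Variance along critical path = 5.444 + 0.444 + 1.000 + 0.444 = 7.333; σ = √7.333 = 2.708 weeks.
Z = (43 − 44) / 2.708 = -0.369
P(T ≤ 43) = Φ(-0.369) ≈ 0.356

0.356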